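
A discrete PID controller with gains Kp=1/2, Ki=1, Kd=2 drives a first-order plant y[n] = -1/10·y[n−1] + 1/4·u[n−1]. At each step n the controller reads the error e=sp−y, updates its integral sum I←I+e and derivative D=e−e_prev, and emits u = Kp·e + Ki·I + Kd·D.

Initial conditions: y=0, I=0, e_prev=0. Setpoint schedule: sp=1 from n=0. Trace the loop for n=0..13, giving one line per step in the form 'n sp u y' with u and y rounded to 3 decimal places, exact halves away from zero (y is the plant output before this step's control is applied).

0 1 3.500 0.000
1 1 -0.563 0.875
2 1 5.173 -0.228
3 1 -1.210 1.316
4 1 7.688 -0.434
5 1 -2.776 1.966
6 1 11.054 -0.891
7 1 -5.869 2.853
8 1 15.882 -1.753
9 1 -11.219 4.146
10 1 23.210 -3.219
11 1 -20.005 6.124
12 1 34.642 -5.614
13 1 -34.145 9.222

(exact arithmetic carried between steps; '≈' marks a value shown rounded to 6 d.p. or computed from one; I and e_prev carry over from the previous line; the table rounds u and y to 3 d.p., halves away from zero)
n=0: y=0, sp=1, e=sp−y=1; I=1, D=e−e_prev=1; u=1/2·1+1·1+2·1=3.5; next y=-1/10·0+1/4·3.5=0.875
n=1: y=0.875, sp=1, e=sp−y=0.125; I=1.125, D=e−e_prev=-0.875; u=1/2·0.125+1·1.125+2·(-0.875)=-0.5625; next y=-1/10·0.875+1/4·(-0.5625)=-0.228125
n=2: y=-0.228125, sp=1, e=sp−y=1.228125; I=2.353125, D=e−e_prev=1.103125; u=1/2·1.228125+1·2.353125+2·1.103125≈5.173438; next y=-1/10·(-0.228125)+1/4·5.173438≈1.316172
n=3: y≈1.316172, sp=1, e=sp−y≈-0.316172; I≈2.036953, D=e−e_prev≈-1.544297; u=1/2·(-0.316172)+1·2.036953+2·(-1.544297)≈-1.209727; next y=-1/10·1.316172+1/4·(-1.209727)≈-0.434049
n=4: y≈-0.434049, sp=1, e=sp−y≈1.434049; I≈3.471002, D=e−e_prev≈1.750221; u=1/2·1.434049+1·3.471002+2·1.750221≈7.688468; next y=-1/10·(-0.434049)+1/4·7.688468≈1.965522
n=5: y≈1.965522, sp=1, e=sp−y≈-0.965522; I≈2.505480, D=e−e_prev≈-2.399571; u=1/2·(-0.965522)+1·2.505480+2·(-2.399571)≈-2.776422; next y=-1/10·1.965522+1/4·(-2.776422)≈-0.890658
n=6: y≈-0.890658, sp=1, e=sp−y≈1.890658; I≈4.396138, D=e−e_prev≈2.856180; u=1/2·1.890658+1·4.396138+2·2.856180≈11.053826; next y=-1/10·(-0.890658)+1/4·11.053826≈2.852522
n=7: y≈2.852522, sp=1, e=sp−y≈-1.852522; I≈2.543616, D=e−e_prev≈-3.743180; u=1/2·(-1.852522)+1·2.543616+2·(-3.743180)≈-5.869005; next y=-1/10·2.852522+1/4·(-5.869005)≈-1.752504
n=8: y≈-1.752504, sp=1, e=sp−y≈2.752504; I≈5.296119, D=e−e_prev≈4.605026; u=1/2·2.752504+1·5.296119+2·4.605026≈15.882422; next y=-1/10·(-1.752504)+1/4·15.882422≈4.145856
n=9: y≈4.145856, sp=1, e=sp−y≈-3.145856; I≈2.150263, D=e−e_prev≈-5.898360; u=1/2·(-3.145856)+1·2.150263+2·(-5.898360)≈-11.219384; next y=-1/10·4.145856+1/4·(-11.219384)≈-3.219432
n=10: y≈-3.219432, sp=1, e=sp−y≈4.219432; I≈6.369695, D=e−e_prev≈7.365288; u=1/2·4.219432+1·6.369695+2·7.365288≈23.209986; next y=-1/10·(-3.219432)+1/4·23.209986≈6.124440
n=11: y≈6.124440, sp=1, e=sp−y≈-5.124440; I≈1.245255, D=e−e_prev≈-9.343871; u=1/2·(-5.124440)+1·1.245255+2·(-9.343871)≈-20.004707; next y=-1/10·6.124440+1/4·(-20.004707)≈-5.613621
n=12: y≈-5.613621, sp=1, e=sp−y≈6.613621; I≈7.858876, D=e−e_prev≈11.738060; u=1/2·6.613621+1·7.858876+2·11.738060≈34.641807; next y=-1/10·(-5.613621)+1/4·34.641807≈9.221814
n=13: y≈9.221814, sp=1, e=sp−y≈-8.221814; I≈-0.362938, D=e−e_prev≈-14.835434; u=1/2·(-8.221814)+1·(-0.362938)+2·(-14.835434)≈-34.144713; next y=-1/10·9.221814+1/4·(-34.144713)≈-9.458360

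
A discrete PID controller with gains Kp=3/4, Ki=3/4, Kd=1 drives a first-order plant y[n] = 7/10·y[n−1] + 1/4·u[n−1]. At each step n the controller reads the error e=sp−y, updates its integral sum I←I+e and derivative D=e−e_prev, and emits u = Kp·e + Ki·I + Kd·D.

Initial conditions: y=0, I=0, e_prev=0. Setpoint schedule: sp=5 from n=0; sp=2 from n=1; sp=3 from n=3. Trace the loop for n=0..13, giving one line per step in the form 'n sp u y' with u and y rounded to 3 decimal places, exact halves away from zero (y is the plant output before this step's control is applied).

0 5 12.500 0.000
1 2 -4.063 3.125
2 2 6.102 1.172
3 3 4.335 2.346
4 3 4.049 2.726
5 3 4.149 2.920
6 3 4.000 3.081
7 3 3.911 3.157
8 3 3.792 3.188
9 3 3.703 3.180
10 3 3.630 3.151
11 3 3.583 3.114
12 3 3.556 3.075
13 3 3.545 3.042

(exact arithmetic carried between steps; '≈' marks a value shown rounded to 6 d.p. or computed from one; I and e_prev carry over from the previous line; the table rounds u and y to 3 d.p., halves away from zero)
n=0: y=0, sp=5, e=sp−y=5; I=5, D=e−e_prev=5; u=3/4·5+3/4·5+1·5=12.5; next y=7/10·0+1/4·12.5=3.125
n=1: y=3.125, sp=2, e=sp−y=-1.125; I=3.875, D=e−e_prev=-6.125; u=3/4·(-1.125)+3/4·3.875+1·(-6.125)=-4.0625; next y=7/10·3.125+1/4·(-4.0625)=1.171875
n=2: y=1.171875, sp=2, e=sp−y=0.828125; I=4.703125, D=e−e_prev=1.953125; u=3/4·0.828125+3/4·4.703125+1·1.953125≈6.101563; next y=7/10·1.171875+1/4·6.101563≈2.345703
n=3: y≈2.345703, sp=3, e=sp−y≈0.654297; I≈5.357422, D=e−e_prev≈-0.173828; u=3/4·0.654297+3/4·5.357422+1·(-0.173828)≈4.334961; next y=7/10·2.345703+1/4·4.334961≈2.725732
n=4: y≈2.725732, sp=3, e=sp−y≈0.274268; I≈5.631689, D=e−e_prev≈-0.380029; u=3/4·0.274268+3/4·5.631689+1·(-0.380029)≈4.049438; next y=7/10·2.725732+1/4·4.049438≈2.920372
n=5: y≈2.920372, sp=3, e=sp−y≈0.079628; I≈5.711317, D=e−e_prev≈-0.194640; u=3/4·0.079628+3/4·5.711317+1·(-0.194640)≈4.148569; next y=7/10·2.920372+1/4·4.148569≈3.081403
n=6: y≈3.081403, sp=3, e=sp−y≈-0.081403; I≈5.629914, D=e−e_prev≈-0.161030; u=3/4·(-0.081403)+3/4·5.629914+1·(-0.161030)≈4.000353; next y=7/10·3.081403+1/4·4.000353≈3.157070
n=7: y≈3.157070, sp=3, e=sp−y≈-0.157070; I≈5.472844, D=e−e_prev≈-0.075667; u=3/4·(-0.157070)+3/4·5.472844+1·(-0.075667)≈3.911163; next y=7/10·3.157070+1/4·3.911163≈3.187740
n=8: y≈3.187740, sp=3, e=sp−y≈-0.187740; I≈5.285104, D=e−e_prev≈-0.030670; u=3/4·(-0.187740)+3/4·5.285104+1·(-0.030670)≈3.792354; next y=7/10·3.187740+1/4·3.792354≈3.179506
n=9: y≈3.179506, sp=3, e=sp−y≈-0.179506; I≈5.105598, D=e−e_prev≈0.008234; u=3/4·(-0.179506)+3/4·5.105598+1·0.008234≈3.702802; next y=7/10·3.179506+1/4·3.702802≈3.151355
n=10: y≈3.151355, sp=3, e=sp−y≈-0.151355; I≈4.954243, D=e−e_prev≈0.028151; u=3/4·(-0.151355)+3/4·4.954243+1·0.028151≈3.630317; next y=7/10·3.151355+1/4·3.630317≈3.113528
n=11: y≈3.113528, sp=3, e=sp−y≈-0.113528; I≈4.840715, D=e−e_prev≈0.037827; u=3/4·(-0.113528)+3/4·4.840715+1·0.037827≈3.583218; next y=7/10·3.113528+1/4·3.583218≈3.075274
n=12: y≈3.075274, sp=3, e=sp−y≈-0.075274; I≈4.765441, D=e−e_prev≈0.038254; u=3/4·(-0.075274)+3/4·4.765441+1·0.038254≈3.555879; next y=7/10·3.075274+1/4·3.555879≈3.041662
n=13: y≈3.041662, sp=3, e=sp−y≈-0.041662; I≈4.723780, D=e−e_prev≈0.033612; u=3/4·(-0.041662)+3/4·4.723780+1·0.033612≈3.545201; next y=7/10·3.041662+1/4·3.545201≈3.015463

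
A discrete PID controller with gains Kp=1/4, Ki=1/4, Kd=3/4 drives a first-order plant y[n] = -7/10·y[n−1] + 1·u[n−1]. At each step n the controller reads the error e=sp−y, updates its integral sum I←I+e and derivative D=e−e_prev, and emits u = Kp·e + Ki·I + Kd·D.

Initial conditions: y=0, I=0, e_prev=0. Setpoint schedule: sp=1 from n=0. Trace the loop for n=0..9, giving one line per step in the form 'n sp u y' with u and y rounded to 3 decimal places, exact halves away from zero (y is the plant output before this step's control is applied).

0 1 1.250 0.000
1 1 -0.813 1.250
2 1 3.734 -1.688
3 1 -6.051 4.916
4 1 15.932 -9.492
5 1 -32.335 22.576
6 1 74.715 -48.139
7 1 -161.725 108.412
8 1 361.366 -237.613
9 1 -795.135 527.695

(exact arithmetic carried between steps; '≈' marks a value shown rounded to 6 d.p. or computed from one; I and e_prev carry over from the previous line; the table rounds u and y to 3 d.p., halves away from zero)
n=0: y=0, sp=1, e=sp−y=1; I=1, D=e−e_prev=1; u=1/4·1+1/4·1+3/4·1=1.25; next y=-7/10·0+1·1.25=1.25
n=1: y=1.25, sp=1, e=sp−y=-0.25; I=0.75, D=e−e_prev=-1.25; u=1/4·(-0.25)+1/4·0.75+3/4·(-1.25)=-0.8125; next y=-7/10·1.25+1·(-0.8125)=-1.6875
n=2: y=-1.6875, sp=1, e=sp−y=2.6875; I=3.4375, D=e−e_prev=2.9375; u=1/4·2.6875+1/4·3.4375+3/4·2.9375=3.734375; next y=-7/10·(-1.6875)+1·3.734375=4.915625
n=3: y=4.915625, sp=1, e=sp−y=-3.915625; I=-0.478125, D=e−e_prev=-6.603125; u=1/4·(-3.915625)+1/4·(-0.478125)+3/4·(-6.603125)≈-6.050781; next y=-7/10·4.915625+1·(-6.050781)≈-9.491719
n=4: y≈-9.491719, sp=1, e=sp−y≈10.491719; I≈10.013594, D=e−e_prev≈14.407344; u=1/4·10.491719+1/4·10.013594+3/4·14.407344≈15.931836; next y=-7/10·(-9.491719)+1·15.931836≈22.576039
n=5: y≈22.576039, sp=1, e=sp−y≈-21.576039; I≈-11.562445, D=e−e_prev≈-32.067758; u=1/4·(-21.576039)+1/4·(-11.562445)+3/4·(-32.067758)≈-32.335439; next y=-7/10·22.576039+1·(-32.335439)≈-48.138667
n=6: y≈-48.138667, sp=1, e=sp−y≈49.138667; I≈37.576221, D=e−e_prev≈70.714706; u=1/4·49.138667+1/4·37.576221+3/4·70.714706≈74.714751; next y=-7/10·(-48.138667)+1·74.714751≈108.411818
n=7: y≈108.411818, sp=1, e=sp−y≈-107.411818; I≈-69.835597, D=e−e_prev≈-156.550485; u=1/4·(-107.411818)+1/4·(-69.835597)+3/4·(-156.550485)≈-161.724718; next y=-7/10·108.411818+1·(-161.724718)≈-237.612990
n=8: y≈-237.612990, sp=1, e=sp−y≈238.612990; I≈168.777394, D=e−e_prev≈346.024808; u=1/4·238.612990+1/4·168.777394+3/4·346.024808≈361.366202; next y=-7/10·(-237.612990)+1·361.366202≈527.695295
n=9: y≈527.695295, sp=1, e=sp−y≈-526.695295; I≈-357.917902, D=e−e_prev≈-765.308286; u=1/4·(-526.695295)+1/4·(-357.917902)+3/4·(-765.308286)≈-795.134514; next y=-7/10·527.695295+1·(-795.134514)≈-1164.521221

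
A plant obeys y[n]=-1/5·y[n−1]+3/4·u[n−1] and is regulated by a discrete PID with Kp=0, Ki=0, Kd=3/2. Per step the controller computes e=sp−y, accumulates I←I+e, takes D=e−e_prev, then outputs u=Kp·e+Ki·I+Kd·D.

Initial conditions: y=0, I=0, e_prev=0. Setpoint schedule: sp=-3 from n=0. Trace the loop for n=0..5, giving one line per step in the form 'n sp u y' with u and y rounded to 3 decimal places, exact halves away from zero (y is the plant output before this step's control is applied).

(exact arithmetic carried between steps; '≈' marks a value shown rounded to 6 d.p. or computed from one; I and e_prev carry over from the previous line; the table rounds u and y to 3 d.p., halves away from zero)
n=0: y=0, sp=-3, e=sp−y=-3; I=-3, D=e−e_prev=-3; u=0·(-3)+0·(-3)+3/2·(-3)=-4.5; next y=-1/5·0+3/4·(-4.5)=-3.375
n=1: y=-3.375, sp=-3, e=sp−y=0.375; I=-2.625, D=e−e_prev=3.375; u=0·0.375+0·(-2.625)+3/2·3.375=5.0625; next y=-1/5·(-3.375)+3/4·5.0625=4.471875
n=2: y=4.471875, sp=-3, e=sp−y=-7.471875; I=-10.096875, D=e−e_prev=-7.846875; u=0·(-7.471875)+0·(-10.096875)+3/2·(-7.846875)≈-11.770313; next y=-1/5·4.471875+3/4·(-11.770313)≈-9.722109
n=3: y≈-9.722109, sp=-3, e=sp−y≈6.722109; I≈-3.374766, D=e−e_prev≈14.193984; u=0·6.722109+0·(-3.374766)+3/2·14.193984≈21.290977; next y=-1/5·(-9.722109)+3/4·21.290977≈17.912654
n=4: y≈17.912654, sp=-3, e=sp−y≈-20.912654; I≈-24.287420, D=e−e_prev≈-27.634764; u=0·(-20.912654)+0·(-24.287420)+3/2·(-27.634764)≈-41.452146; next y=-1/5·17.912654+3/4·(-41.452146)≈-34.671640
n=5: y≈-34.671640, sp=-3, e=sp−y≈31.671640; I≈7.384220, D=e−e_prev≈52.584294; u=0·31.671640+0·7.384220+3/2·52.584294≈78.876441; next y=-1/5·(-34.671640)+3/4·78.876441≈66.091659

0 -3 -4.500 0.000
1 -3 5.063 -3.375
2 -3 -11.770 4.472
3 -3 21.291 -9.722
4 -3 -41.452 17.913
5 -3 78.876 -34.672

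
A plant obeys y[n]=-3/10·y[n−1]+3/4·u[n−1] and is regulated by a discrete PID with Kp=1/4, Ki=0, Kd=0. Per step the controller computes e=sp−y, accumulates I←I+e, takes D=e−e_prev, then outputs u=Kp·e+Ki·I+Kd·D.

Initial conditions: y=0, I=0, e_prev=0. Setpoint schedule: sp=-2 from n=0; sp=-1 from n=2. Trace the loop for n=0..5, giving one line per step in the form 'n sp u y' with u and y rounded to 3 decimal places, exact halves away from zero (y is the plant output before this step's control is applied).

(exact arithmetic carried between steps; '≈' marks a value shown rounded to 6 d.p. or computed from one; I and e_prev carry over from the previous line; the table rounds u and y to 3 d.p., halves away from zero)
n=0: y=0, sp=-2, e=sp−y=-2; I=-2, D=e−e_prev=-2; u=1/4·(-2)+0·(-2)+0·(-2)=-0.5; next y=-3/10·0+3/4·(-0.5)=-0.375
n=1: y=-0.375, sp=-2, e=sp−y=-1.625; I=-3.625, D=e−e_prev=0.375; u=1/4·(-1.625)+0·(-3.625)+0·0.375=-0.40625; next y=-3/10·(-0.375)+3/4·(-0.40625)≈-0.192188
n=2: y≈-0.192188, sp=-1, e=sp−y≈-0.807813; I≈-4.432813, D=e−e_prev≈0.817188; u=1/4·(-0.807813)+0·(-4.432813)+0·0.817188≈-0.201953; next y=-3/10·(-0.192188)+3/4·(-0.201953)≈-0.093809
n=3: y≈-0.093809, sp=-1, e=sp−y≈-0.906191; I≈-5.339004, D=e−e_prev≈-0.098379; u=1/4·(-0.906191)+0·(-5.339004)+0·(-0.098379)≈-0.226548; next y=-3/10·(-0.093809)+3/4·(-0.226548)≈-0.141768
n=4: y≈-0.141768, sp=-1, e=sp−y≈-0.858232; I≈-6.197236, D=e−e_prev≈0.047960; u=1/4·(-0.858232)+0·(-6.197236)+0·0.047960≈-0.214558; next y=-3/10·(-0.141768)+3/4·(-0.214558)≈-0.118388
n=5: y≈-0.118388, sp=-1, e=sp−y≈-0.881612; I≈-7.078848, D=e−e_prev≈-0.023380; u=1/4·(-0.881612)+0·(-7.078848)+0·(-0.023380)≈-0.220403; next y=-3/10·(-0.118388)+3/4·(-0.220403)≈-0.129786

0 -2 -0.500 0.000
1 -2 -0.406 -0.375
2 -1 -0.202 -0.192
3 -1 -0.227 -0.094
4 -1 -0.215 -0.142
5 -1 -0.220 -0.118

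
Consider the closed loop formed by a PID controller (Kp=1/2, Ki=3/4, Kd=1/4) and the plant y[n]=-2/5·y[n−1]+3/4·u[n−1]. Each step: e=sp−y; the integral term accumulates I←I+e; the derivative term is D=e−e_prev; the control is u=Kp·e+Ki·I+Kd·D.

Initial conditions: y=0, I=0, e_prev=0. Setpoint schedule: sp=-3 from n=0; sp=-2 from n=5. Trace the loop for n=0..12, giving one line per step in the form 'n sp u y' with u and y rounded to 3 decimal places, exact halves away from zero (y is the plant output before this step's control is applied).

(exact arithmetic carried between steps; '≈' marks a value shown rounded to 6 d.p. or computed from one; I and e_prev carry over from the previous line; the table rounds u and y to 3 d.p., halves away from zero)
n=0: y=0, sp=-3, e=sp−y=-3; I=-3, D=e−e_prev=-3; u=1/2·(-3)+3/4·(-3)+1/4·(-3)=-4.5; next y=-2/5·0+3/4·(-4.5)=-3.375
n=1: y=-3.375, sp=-3, e=sp−y=0.375; I=-2.625, D=e−e_prev=3.375; u=1/2·0.375+3/4·(-2.625)+1/4·3.375=-0.9375; next y=-2/5·(-3.375)+3/4·(-0.9375)=0.646875
n=2: y=0.646875, sp=-3, e=sp−y=-3.646875; I=-6.271875, D=e−e_prev=-4.021875; u=1/2·(-3.646875)+3/4·(-6.271875)+1/4·(-4.021875)≈-7.532813; next y=-2/5·0.646875+3/4·(-7.532813)≈-5.908359
n=3: y≈-5.908359, sp=-3, e=sp−y≈2.908359; I≈-3.363516, D=e−e_prev≈6.555234; u=1/2·2.908359+3/4·(-3.363516)+1/4·6.555234≈0.570352; next y=-2/5·(-5.908359)+3/4·0.570352≈2.791107
n=4: y≈2.791107, sp=-3, e=sp−y≈-5.791107; I≈-9.154623, D=e−e_prev≈-8.699467; u=1/2·(-5.791107)+3/4·(-9.154623)+1/4·(-8.699467)≈-11.936388; next y=-2/5·2.791107+3/4·(-11.936388)≈-10.068734
n=5: y≈-10.068734, sp=-2, e=sp−y≈8.068734; I≈-1.085889, D=e−e_prev≈13.859841; u=1/2·8.068734+3/4·(-1.085889)+1/4·13.859841≈6.684910; next y=-2/5·(-10.068734)+3/4·6.684910≈9.041176
n=6: y≈9.041176, sp=-2, e=sp−y≈-11.041176; I≈-12.127065, D=e−e_prev≈-19.109910; u=1/2·(-11.041176)+3/4·(-12.127065)+1/4·(-19.109910)≈-19.393365; next y=-2/5·9.041176+3/4·(-19.393365)≈-18.161494
n=7: y≈-18.161494, sp=-2, e=sp−y≈16.161494; I≈4.034428, D=e−e_prev≈27.202670; u=1/2·16.161494+3/4·4.034428+1/4·27.202670≈17.907236; next y=-2/5·(-18.161494)+3/4·17.907236≈20.695024
n=8: y≈20.695024, sp=-2, e=sp−y≈-22.695024; I≈-18.660596, D=e−e_prev≈-38.856518; u=1/2·(-22.695024)+3/4·(-18.660596)+1/4·(-38.856518)≈-35.057089; next y=-2/5·20.695024+3/4·(-35.057089)≈-34.570826
n=9: y≈-34.570826, sp=-2, e=sp−y≈32.570826; I≈13.910230, D=e−e_prev≈55.265851; u=1/2·32.570826+3/4·13.910230+1/4·55.265851≈40.534549; next y=-2/5·(-34.570826)+3/4·40.534549≈44.229242
n=10: y≈44.229242, sp=-2, e=sp−y≈-46.229242; I≈-32.319012, D=e−e_prev≈-78.800068; u=1/2·(-46.229242)+3/4·(-32.319012)+1/4·(-78.800068)≈-67.053897; next y=-2/5·44.229242+3/4·(-67.053897)≈-67.982119
n=11: y≈-67.982119, sp=-2, e=sp−y≈65.982119; I≈33.663108, D=e−e_prev≈112.211361; u=1/2·65.982119+3/4·33.663108+1/4·112.211361≈86.291231; next y=-2/5·(-67.982119)+3/4·86.291231≈91.911271
n=12: y≈91.911271, sp=-2, e=sp−y≈-93.911271; I≈-60.248163, D=e−e_prev≈-159.893390; u=1/2·(-93.911271)+3/4·(-60.248163)+1/4·(-159.893390)≈-132.115106; next y=-2/5·91.911271+3/4·(-132.115106)≈-135.850838

0 -3 -4.500 0.000
1 -3 -0.938 -3.375
2 -3 -7.533 0.647
3 -3 0.570 -5.908
4 -3 -11.936 2.791
5 -2 6.685 -10.069
6 -2 -19.393 9.041
7 -2 17.907 -18.161
8 -2 -35.057 20.695
9 -2 40.535 -34.571
10 -2 -67.054 44.229
11 -2 86.291 -67.982
12 -2 -132.115 91.911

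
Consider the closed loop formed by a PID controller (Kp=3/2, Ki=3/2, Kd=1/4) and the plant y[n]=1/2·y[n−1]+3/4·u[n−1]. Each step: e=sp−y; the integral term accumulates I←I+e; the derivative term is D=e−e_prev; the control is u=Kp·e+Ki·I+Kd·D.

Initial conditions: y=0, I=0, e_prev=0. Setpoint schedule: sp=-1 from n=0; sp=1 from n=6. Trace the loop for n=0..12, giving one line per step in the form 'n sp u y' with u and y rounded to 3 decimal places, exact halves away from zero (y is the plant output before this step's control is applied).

(exact arithmetic carried between steps; '≈' marks a value shown rounded to 6 d.p. or computed from one; I and e_prev carry over from the previous line; the table rounds u and y to 3 d.p., halves away from zero)
n=0: y=0, sp=-1, e=sp−y=-1; I=-1, D=e−e_prev=-1; u=3/2·(-1)+3/2·(-1)+1/4·(-1)=-3.25; next y=1/2·0+3/4·(-3.25)=-2.4375
n=1: y=-2.4375, sp=-1, e=sp−y=1.4375; I=0.4375, D=e−e_prev=2.4375; u=3/2·1.4375+3/2·0.4375+1/4·2.4375=3.421875; next y=1/2·(-2.4375)+3/4·3.421875≈1.347656
n=2: y≈1.347656, sp=-1, e=sp−y≈-2.347656; I≈-1.910156, D=e−e_prev≈-3.785156; u=3/2·(-2.347656)+3/2·(-1.910156)+1/4·(-3.785156)≈-7.333008; next y=1/2·1.347656+3/4·(-7.333008)≈-4.825928
n=3: y≈-4.825928, sp=-1, e=sp−y≈3.825928; I≈1.915771, D=e−e_prev≈6.173584; u=3/2·3.825928+3/2·1.915771+1/4·6.173584≈10.155945; next y=1/2·(-4.825928)+3/4·10.155945≈5.203995
n=4: y≈5.203995, sp=-1, e=sp−y≈-6.203995; I≈-4.288223, D=e−e_prev≈-10.029922; u=3/2·(-6.203995)+3/2·(-4.288223)+1/4·(-10.029922)≈-18.245808; next y=1/2·5.203995+3/4·(-18.245808)≈-11.082358
n=5: y≈-11.082358, sp=-1, e=sp−y≈10.082358; I≈5.794135, D=e−e_prev≈16.286353; u=3/2·10.082358+3/2·5.794135+1/4·16.286353≈27.886328; next y=1/2·(-11.082358)+3/4·27.886328≈15.373567
n=6: y≈15.373567, sp=1, e=sp−y≈-14.373567; I≈-8.579432, D=e−e_prev≈-24.455926; u=3/2·(-14.373567)+3/2·(-8.579432)+1/4·(-24.455926)≈-40.543480; next y=1/2·15.373567+3/4·(-40.543480)≈-22.720827
n=7: y≈-22.720827, sp=1, e=sp−y≈23.720827; I≈15.141395, D=e−e_prev≈38.094394; u=3/2·23.720827+3/2·15.141395+1/4·38.094394≈67.816930; next y=1/2·(-22.720827)+3/4·67.816930≈39.502284
n=8: y≈39.502284, sp=1, e=sp−y≈-38.502284; I≈-23.360890, D=e−e_prev≈-62.223111; u=3/2·(-38.502284)+3/2·(-23.360890)+1/4·(-62.223111)≈-108.350539; next y=1/2·39.502284+3/4·(-108.350539)≈-61.511762
n=9: y≈-61.511762, sp=1, e=sp−y≈62.511762; I≈39.150872, D=e−e_prev≈101.014046; u=3/2·62.511762+3/2·39.150872+1/4·101.014046≈177.747463; next y=1/2·(-61.511762)+3/4·177.747463≈102.554716
n=10: y≈102.554716, sp=1, e=sp−y≈-101.554716; I≈-62.403844, D=e−e_prev≈-164.066478; u=3/2·(-101.554716)+3/2·(-62.403844)+1/4·(-164.066478)≈-286.954460; next y=1/2·102.554716+3/4·(-286.954460)≈-163.938487
n=11: y≈-163.938487, sp=1, e=sp−y≈164.938487; I≈102.534643, D=e−e_prev≈266.493203; u=3/2·164.938487+3/2·102.534643+1/4·266.493203≈467.832995; next y=1/2·(-163.938487)+3/4·467.832995≈268.905503
n=12: y≈268.905503, sp=1, e=sp−y≈-267.905503; I≈-165.370860, D=e−e_prev≈-432.843989; u=3/2·(-267.905503)+3/2·(-165.370860)+1/4·(-432.843989)≈-758.125541; next y=1/2·268.905503+3/4·(-758.125541)≈-434.141405

0 -1 -3.250 0.000
1 -1 3.422 -2.438
2 -1 -7.333 1.348
3 -1 10.156 -4.826
4 -1 -18.246 5.204
5 -1 27.886 -11.082
6 1 -40.543 15.374
7 1 67.817 -22.721
8 1 -108.351 39.502
9 1 177.747 -61.512
10 1 -286.954 102.555
11 1 467.833 -163.938
12 1 -758.126 268.906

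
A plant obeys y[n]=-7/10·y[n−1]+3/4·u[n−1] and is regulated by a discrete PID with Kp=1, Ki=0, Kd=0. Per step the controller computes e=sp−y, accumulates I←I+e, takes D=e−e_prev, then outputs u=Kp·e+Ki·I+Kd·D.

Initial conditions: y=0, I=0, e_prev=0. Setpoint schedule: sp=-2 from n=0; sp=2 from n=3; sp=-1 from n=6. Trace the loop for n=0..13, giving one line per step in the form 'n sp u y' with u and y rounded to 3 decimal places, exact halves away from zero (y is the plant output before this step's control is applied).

(exact arithmetic carried between steps; '≈' marks a value shown rounded to 6 d.p. or computed from one; I and e_prev carry over from the previous line; the table rounds u and y to 3 d.p., halves away from zero)
n=0: y=0, sp=-2, e=sp−y=-2; I=-2, D=e−e_prev=-2; u=1·(-2)+0·(-2)+0·(-2)=-2; next y=-7/10·0+3/4·(-2)=-1.5
n=1: y=-1.5, sp=-2, e=sp−y=-0.5; I=-2.5, D=e−e_prev=1.5; u=1·(-0.5)+0·(-2.5)+0·1.5=-0.5; next y=-7/10·(-1.5)+3/4·(-0.5)=0.675
n=2: y=0.675, sp=-2, e=sp−y=-2.675; I=-5.175, D=e−e_prev=-2.175; u=1·(-2.675)+0·(-5.175)+0·(-2.175)=-2.675; next y=-7/10·0.675+3/4·(-2.675)=-2.47875
n=3: y=-2.47875, sp=2, e=sp−y=4.47875; I=-0.69625, D=e−e_prev=7.15375; u=1·4.47875+0·(-0.69625)+0·7.15375=4.47875; next y=-7/10·(-2.47875)+3/4·4.47875≈5.094188
n=4: y≈5.094188, sp=2, e=sp−y≈-3.094188; I≈-3.790438, D=e−e_prev≈-7.572938; u=1·(-3.094188)+0·(-3.790438)+0·(-7.572938)≈-3.094188; next y=-7/10·5.094188+3/4·(-3.094188)≈-5.886572
n=5: y≈-5.886572, sp=2, e=sp−y≈7.886572; I≈4.096134, D=e−e_prev≈10.980759; u=1·7.886572+0·4.096134+0·10.980759≈7.886572; next y=-7/10·(-5.886572)+3/4·7.886572≈10.035529
n=6: y≈10.035529, sp=-1, e=sp−y≈-11.035529; I≈-6.939395, D=e−e_prev≈-18.922101; u=1·(-11.035529)+0·(-6.939395)+0·(-18.922101)≈-11.035529; next y=-7/10·10.035529+3/4·(-11.035529)≈-15.301517
n=7: y≈-15.301517, sp=-1, e=sp−y≈14.301517; I≈7.362123, D=e−e_prev≈25.337047; u=1·14.301517+0·7.362123+0·25.337047≈14.301517; next y=-7/10·(-15.301517)+3/4·14.301517≈21.437200
n=8: y≈21.437200, sp=-1, e=sp−y≈-22.437200; I≈-15.075078, D=e−e_prev≈-36.738718; u=1·(-22.437200)+0·(-15.075078)+0·(-36.738718)≈-22.437200; next y=-7/10·21.437200+3/4·(-22.437200)≈-31.833940
n=9: y≈-31.833940, sp=-1, e=sp−y≈30.833940; I≈15.758863, D=e−e_prev≈53.271140; u=1·30.833940+0·15.758863+0·53.271140≈30.833940; next y=-7/10·(-31.833940)+3/4·30.833940≈45.409213
n=10: y≈45.409213, sp=-1, e=sp−y≈-46.409213; I≈-30.650351, D=e−e_prev≈-77.243154; u=1·(-46.409213)+0·(-30.650351)+0·(-77.243154)≈-46.409213; next y=-7/10·45.409213+3/4·(-46.409213)≈-66.593359
n=11: y≈-66.593359, sp=-1, e=sp−y≈65.593359; I≈34.943009, D=e−e_prev≈112.002573; u=1·65.593359+0·34.943009+0·112.002573≈65.593359; next y=-7/10·(-66.593359)+3/4·65.593359≈95.810371
n=12: y≈95.810371, sp=-1, e=sp−y≈-96.810371; I≈-61.867363, D=e−e_prev≈-162.403731; u=1·(-96.810371)+0·(-61.867363)+0·(-162.403731)≈-96.810371; next y=-7/10·95.810371+3/4·(-96.810371)≈-139.675038
n=13: y≈-139.675038, sp=-1, e=sp−y≈138.675038; I≈76.807676, D=e−e_prev≈235.485409; u=1·138.675038+0·76.807676+0·235.485409≈138.675038; next y=-7/10·(-139.675038)+3/4·138.675038≈201.778805

0 -2 -2.000 0.000
1 -2 -0.500 -1.500
2 -2 -2.675 0.675
3 2 4.479 -2.479
4 2 -3.094 5.094
5 2 7.887 -5.887
6 -1 -11.036 10.036
7 -1 14.302 -15.302
8 -1 -22.437 21.437
9 -1 30.834 -31.834
10 -1 -46.409 45.409
11 -1 65.593 -66.593
12 -1 -96.810 95.810
13 -1 138.675 -139.675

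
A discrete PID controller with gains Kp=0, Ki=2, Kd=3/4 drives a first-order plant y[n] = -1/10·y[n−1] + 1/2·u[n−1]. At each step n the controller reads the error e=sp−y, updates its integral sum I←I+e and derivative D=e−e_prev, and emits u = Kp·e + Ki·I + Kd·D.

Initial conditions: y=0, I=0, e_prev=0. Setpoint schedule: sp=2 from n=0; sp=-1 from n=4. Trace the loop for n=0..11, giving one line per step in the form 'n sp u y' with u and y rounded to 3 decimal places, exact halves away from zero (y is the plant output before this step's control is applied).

(exact arithmetic carried between steps; '≈' marks a value shown rounded to 6 d.p. or computed from one; I and e_prev carry over from the previous line; the table rounds u and y to 3 d.p., halves away from zero)
n=0: y=0, sp=2, e=sp−y=2; I=2, D=e−e_prev=2; u=0·2+2·2+3/4·2=5.5; next y=-1/10·0+1/2·5.5=2.75
n=1: y=2.75, sp=2, e=sp−y=-0.75; I=1.25, D=e−e_prev=-2.75; u=0·(-0.75)+2·1.25+3/4·(-2.75)=0.4375; next y=-1/10·2.75+1/2·0.4375=-0.05625
n=2: y=-0.05625, sp=2, e=sp−y=2.05625; I=3.30625, D=e−e_prev=2.80625; u=0·2.05625+2·3.30625+3/4·2.80625≈8.717188; next y=-1/10·(-0.05625)+1/2·8.717188≈4.364219
n=3: y≈4.364219, sp=2, e=sp−y≈-2.364219; I≈0.942031, D=e−e_prev≈-4.420469; u=0·(-2.364219)+2·0.942031+3/4·(-4.420469)≈-1.431289; next y=-1/10·4.364219+1/2·(-1.431289)≈-1.152066
n=4: y≈-1.152066, sp=-1, e=sp−y≈0.152066; I≈1.094098, D=e−e_prev≈2.516285; u=0·0.152066+2·1.094098+3/4·2.516285≈4.075409; next y=-1/10·(-1.152066)+1/2·4.075409≈2.152911
n=5: y≈2.152911, sp=-1, e=sp−y≈-3.152911; I≈-2.058814, D=e−e_prev≈-3.304978; u=0·(-3.152911)+2·(-2.058814)+3/4·(-3.304978)≈-6.596360; next y=-1/10·2.152911+1/2·(-6.596360)≈-3.513471
n=6: y≈-3.513471, sp=-1, e=sp−y≈2.513471; I≈0.454658, D=e−e_prev≈5.666383; u=0·2.513471+2·0.454658+3/4·5.666383≈5.159102; next y=-1/10·(-3.513471)+1/2·5.159102≈2.930898
n=7: y≈2.930898, sp=-1, e=sp−y≈-3.930898; I≈-3.476241, D=e−e_prev≈-6.444370; u=0·(-3.930898)+2·(-3.476241)+3/4·(-6.444370)≈-11.785758; next y=-1/10·2.930898+1/2·(-11.785758)≈-6.185969
n=8: y≈-6.185969, sp=-1, e=sp−y≈5.185969; I≈1.709728, D=e−e_prev≈9.116867; u=0·5.185969+2·1.709728+3/4·9.116867≈10.257107; next y=-1/10·(-6.185969)+1/2·10.257107≈5.747151
n=9: y≈5.747151, sp=-1, e=sp−y≈-6.747151; I≈-5.037422, D=e−e_prev≈-11.933120; u=0·(-6.747151)+2·(-5.037422)+3/4·(-11.933120)≈-19.024684; next y=-1/10·5.747151+1/2·(-19.024684)≈-10.087057
n=10: y≈-10.087057, sp=-1, e=sp−y≈9.087057; I≈4.049635, D=e−e_prev≈15.834208; u=0·9.087057+2·4.049635+3/4·15.834208≈19.974926; next y=-1/10·(-10.087057)+1/2·19.974926≈10.996169
n=11: y≈10.996169, sp=-1, e=sp−y≈-11.996169; I≈-7.946534, D=e−e_prev≈-21.083226; u=0·(-11.996169)+2·(-7.946534)+3/4·(-21.083226)≈-31.705486; next y=-1/10·10.996169+1/2·(-31.705486)≈-16.952360

0 2 5.500 0.000
1 2 0.438 2.750
2 2 8.717 -0.056
3 2 -1.431 4.364
4 -1 4.075 -1.152
5 -1 -6.596 2.153
6 -1 5.159 -3.513
7 -1 -11.786 2.931
8 -1 10.257 -6.186
9 -1 -19.025 5.747
10 -1 19.975 -10.087
11 -1 -31.705 10.996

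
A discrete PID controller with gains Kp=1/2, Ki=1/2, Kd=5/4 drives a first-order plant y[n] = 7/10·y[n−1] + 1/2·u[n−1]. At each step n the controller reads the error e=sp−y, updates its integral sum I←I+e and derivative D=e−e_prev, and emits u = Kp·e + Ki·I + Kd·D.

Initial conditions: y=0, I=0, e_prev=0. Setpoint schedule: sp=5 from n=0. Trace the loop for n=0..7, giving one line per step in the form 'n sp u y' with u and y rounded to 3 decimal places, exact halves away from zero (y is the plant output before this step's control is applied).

(exact arithmetic carried between steps; '≈' marks a value shown rounded to 6 d.p. or computed from one; I and e_prev carry over from the previous line; the table rounds u and y to 3 d.p., halves away from zero)
n=0: y=0, sp=5, e=sp−y=5; I=5, D=e−e_prev=5; u=1/2·5+1/2·5+5/4·5=11.25; next y=7/10·0+1/2·11.25=5.625
n=1: y=5.625, sp=5, e=sp−y=-0.625; I=4.375, D=e−e_prev=-5.625; u=1/2·(-0.625)+1/2·4.375+5/4·(-5.625)=-5.15625; next y=7/10·5.625+1/2·(-5.15625)=1.359375
n=2: y=1.359375, sp=5, e=sp−y=3.640625; I=8.015625, D=e−e_prev=4.265625; u=1/2·3.640625+1/2·8.015625+5/4·4.265625≈11.160156; next y=7/10·1.359375+1/2·11.160156≈6.531641
n=3: y≈6.531641, sp=5, e=sp−y≈-1.531641; I≈6.483984, D=e−e_prev≈-5.172266; u=1/2·(-1.531641)+1/2·6.483984+5/4·(-5.172266)≈-3.989160; next y=7/10·6.531641+1/2·(-3.989160)≈2.577568
n=4: y≈2.577568, sp=5, e=sp−y≈2.422432; I≈8.906416, D=e−e_prev≈3.954072; u=1/2·2.422432+1/2·8.906416+5/4·3.954072≈10.607014; next y=7/10·2.577568+1/2·10.607014≈7.107805
n=5: y≈7.107805, sp=5, e=sp−y≈-2.107805; I≈6.798611, D=e−e_prev≈-4.530237; u=1/2·(-2.107805)+1/2·6.798611+5/4·(-4.530237)≈-3.317393; next y=7/10·7.107805+1/2·(-3.317393)≈3.316767
n=6: y≈3.316767, sp=5, e=sp−y≈1.683233; I≈8.481844, D=e−e_prev≈3.791038; u=1/2·1.683233+1/2·8.481844+5/4·3.791038≈9.821336; next y=7/10·3.316767+1/2·9.821336≈7.232405
n=7: y≈7.232405, sp=5, e=sp−y≈-2.232405; I≈6.249439, D=e−e_prev≈-3.915638; u=1/2·(-2.232405)+1/2·6.249439+5/4·(-3.915638)≈-2.886030; next y=7/10·7.232405+1/2·(-2.886030)≈3.619668

0 5 11.250 0.000
1 5 -5.156 5.625
2 5 11.160 1.359
3 5 -3.989 6.532
4 5 10.607 2.578
5 5 -3.317 7.108
6 5 9.821 3.317
7 5 -2.886 7.232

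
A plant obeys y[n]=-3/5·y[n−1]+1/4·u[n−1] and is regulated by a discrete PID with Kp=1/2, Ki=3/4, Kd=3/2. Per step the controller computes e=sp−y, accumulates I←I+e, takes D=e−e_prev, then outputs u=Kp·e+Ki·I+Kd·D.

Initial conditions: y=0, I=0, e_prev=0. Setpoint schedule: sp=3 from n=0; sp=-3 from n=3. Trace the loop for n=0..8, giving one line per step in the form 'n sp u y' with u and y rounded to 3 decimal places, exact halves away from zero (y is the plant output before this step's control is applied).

(exact arithmetic carried between steps; '≈' marks a value shown rounded to 6 d.p. or computed from one; I and e_prev carry over from the previous line; the table rounds u and y to 3 d.p., halves away from zero)
n=0: y=0, sp=3, e=sp−y=3; I=3, D=e−e_prev=3; u=1/2·3+3/4·3+3/2·3=8.25; next y=-3/5·0+1/4·8.25=2.0625
n=1: y=2.0625, sp=3, e=sp−y=0.9375; I=3.9375, D=e−e_prev=-2.0625; u=1/2·0.9375+3/4·3.9375+3/2·(-2.0625)=0.328125; next y=-3/5·2.0625+1/4·0.328125≈-1.155469
n=2: y≈-1.155469, sp=3, e=sp−y≈4.155469; I≈8.092969, D=e−e_prev≈3.217969; u=1/2·4.155469+3/4·8.092969+3/2·3.217969≈12.974414; next y=-3/5·(-1.155469)+1/4·12.974414≈3.936885
n=3: y≈3.936885, sp=-3, e=sp−y≈-6.936885; I≈1.156084, D=e−e_prev≈-11.092354; u=1/2·(-6.936885)+3/4·1.156084+3/2·(-11.092354)≈-19.239910; next y=-3/5·3.936885+1/4·(-19.239910)≈-7.172108
n=4: y≈-7.172108, sp=-3, e=sp−y≈4.172108; I≈5.328192, D=e−e_prev≈11.108993; u=1/2·4.172108+3/4·5.328192+3/2·11.108993≈22.745688; next y=-3/5·(-7.172108)+1/4·22.745688≈9.989687
n=5: y≈9.989687, sp=-3, e=sp−y≈-12.989687; I≈-7.661495, D=e−e_prev≈-17.161795; u=1/2·(-12.989687)+3/4·(-7.661495)+3/2·(-17.161795)≈-37.983657; next y=-3/5·9.989687+1/4·(-37.983657)≈-15.489726
n=6: y≈-15.489726, sp=-3, e=sp−y≈12.489726; I≈4.828232, D=e−e_prev≈25.479413; u=1/2·12.489726+3/4·4.828232+3/2·25.479413≈48.085157; next y=-3/5·(-15.489726)+1/4·48.085157≈21.315125
n=7: y≈21.315125, sp=-3, e=sp−y≈-24.315125; I≈-19.486893, D=e−e_prev≈-36.804852; u=1/2·(-24.315125)+3/4·(-19.486893)+3/2·(-36.804852)≈-81.980010; next y=-3/5·21.315125+1/4·(-81.980010)≈-33.284078
n=8: y≈-33.284078, sp=-3, e=sp−y≈30.284078; I≈10.797184, D=e−e_prev≈54.599203; u=1/2·30.284078+3/4·10.797184+3/2·54.599203≈105.138731; next y=-3/5·(-33.284078)+1/4·105.138731≈46.255129

0 3 8.250 0.000
1 3 0.328 2.063
2 3 12.974 -1.155
3 -3 -19.240 3.937
4 -3 22.746 -7.172
5 -3 -37.984 9.990
6 -3 48.085 -15.490
7 -3 -81.980 21.315
8 -3 105.139 -33.284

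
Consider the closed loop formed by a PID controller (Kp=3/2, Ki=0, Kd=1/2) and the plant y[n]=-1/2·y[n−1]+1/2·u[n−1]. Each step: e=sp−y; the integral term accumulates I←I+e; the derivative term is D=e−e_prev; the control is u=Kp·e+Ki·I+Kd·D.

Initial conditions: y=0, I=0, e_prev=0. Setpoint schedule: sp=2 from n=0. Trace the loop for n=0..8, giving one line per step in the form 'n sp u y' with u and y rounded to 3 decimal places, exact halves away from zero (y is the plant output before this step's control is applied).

0 2 4.000 0.000
1 2 -1.000 2.000
2 2 7.000 -1.500
3 2 -6.250 4.250
4 2 15.625 -5.250
5 2 -20.500 10.438
6 2 39.156 -15.469
7 2 -59.359 27.313
8 2 103.328 -43.336

(exact arithmetic carried between steps; '≈' marks a value shown rounded to 6 d.p. or computed from one; I and e_prev carry over from the previous line; the table rounds u and y to 3 d.p., halves away from zero)
n=0: y=0, sp=2, e=sp−y=2; I=2, D=e−e_prev=2; u=3/2·2+0·2+1/2·2=4; next y=-1/2·0+1/2·4=2
n=1: y=2, sp=2, e=sp−y=0; I=2, D=e−e_prev=-2; u=3/2·0+0·2+1/2·(-2)=-1; next y=-1/2·2+1/2·(-1)=-1.5
n=2: y=-1.5, sp=2, e=sp−y=3.5; I=5.5, D=e−e_prev=3.5; u=3/2·3.5+0·5.5+1/2·3.5=7; next y=-1/2·(-1.5)+1/2·7=4.25
n=3: y=4.25, sp=2, e=sp−y=-2.25; I=3.25, D=e−e_prev=-5.75; u=3/2·(-2.25)+0·3.25+1/2·(-5.75)=-6.25; next y=-1/2·4.25+1/2·(-6.25)=-5.25
n=4: y=-5.25, sp=2, e=sp−y=7.25; I=10.5, D=e−e_prev=9.5; u=3/2·7.25+0·10.5+1/2·9.5=15.625; next y=-1/2·(-5.25)+1/2·15.625=10.4375
n=5: y=10.4375, sp=2, e=sp−y=-8.4375; I=2.0625, D=e−e_prev=-15.6875; u=3/2·(-8.4375)+0·2.0625+1/2·(-15.6875)=-20.5; next y=-1/2·10.4375+1/2·(-20.5)=-15.46875
n=6: y=-15.46875, sp=2, e=sp−y=17.46875; I=19.53125, D=e−e_prev=25.90625; u=3/2·17.46875+0·19.53125+1/2·25.90625=39.15625; next y=-1/2·(-15.46875)+1/2·39.15625=27.3125
n=7: y=27.3125, sp=2, e=sp−y=-25.3125; I=-5.78125, D=e−e_prev=-42.78125; u=3/2·(-25.3125)+0·(-5.78125)+1/2·(-42.78125)=-59.359375; next y=-1/2·27.3125+1/2·(-59.359375)≈-43.335938
n=8: y≈-43.335938, sp=2, e=sp−y≈45.335938; I≈39.554688, D=e−e_prev≈70.648438; u=3/2·45.335938+0·39.554688+1/2·70.648438≈103.328125; next y=-1/2·(-43.335938)+1/2·103.328125≈73.332031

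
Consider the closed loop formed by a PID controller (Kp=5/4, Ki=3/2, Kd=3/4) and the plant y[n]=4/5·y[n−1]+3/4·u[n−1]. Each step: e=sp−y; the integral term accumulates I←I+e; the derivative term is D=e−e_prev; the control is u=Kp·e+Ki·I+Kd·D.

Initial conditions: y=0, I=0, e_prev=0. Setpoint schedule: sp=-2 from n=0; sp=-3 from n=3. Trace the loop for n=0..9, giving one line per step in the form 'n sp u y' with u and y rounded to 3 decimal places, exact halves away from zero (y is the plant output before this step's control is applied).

(exact arithmetic carried between steps; '≈' marks a value shown rounded to 6 d.p. or computed from one; I and e_prev carry over from the previous line; the table rounds u and y to 3 d.p., halves away from zero)
n=0: y=0, sp=-2, e=sp−y=-2; I=-2, D=e−e_prev=-2; u=5/4·(-2)+3/2·(-2)+3/4·(-2)=-7; next y=4/5·0+3/4·(-7)=-5.25
n=1: y=-5.25, sp=-2, e=sp−y=3.25; I=1.25, D=e−e_prev=5.25; u=5/4·3.25+3/2·1.25+3/4·5.25=9.875; next y=4/5·(-5.25)+3/4·9.875=3.20625
n=2: y=3.20625, sp=-2, e=sp−y=-5.20625; I=-3.95625, D=e−e_prev=-8.45625; u=5/4·(-5.20625)+3/2·(-3.95625)+3/4·(-8.45625)=-18.784375; next y=4/5·3.20625+3/4·(-18.784375)≈-11.523281
n=3: y≈-11.523281, sp=-3, e=sp−y≈8.523281; I≈4.567031, D=e−e_prev≈13.729531; u=5/4·8.523281+3/2·4.567031+3/4·13.729531≈27.801797; next y=4/5·(-11.523281)+3/4·27.801797≈11.632723
n=4: y≈11.632723, sp=-3, e=sp−y≈-14.632723; I≈-10.065691, D=e−e_prev≈-23.156004; u=5/4·(-14.632723)+3/2·(-10.065691)+3/4·(-23.156004)≈-50.756443; next y=4/5·11.632723+3/4·(-50.756443)≈-28.761154
n=5: y≈-28.761154, sp=-3, e=sp−y≈25.761154; I≈15.695463, D=e−e_prev≈40.393877; u=5/4·25.761154+3/2·15.695463+3/4·40.393877≈86.040045; next y=4/5·(-28.761154)+3/4·86.040045≈41.521110
n=6: y≈41.521110, sp=-3, e=sp−y≈-44.521110; I≈-28.825647, D=e−e_prev≈-70.282265; u=5/4·(-44.521110)+3/2·(-28.825647)+3/4·(-70.282265)≈-151.601558; next y=4/5·41.521110+3/4·(-151.601558)≈-80.484280
n=7: y≈-80.484280, sp=-3, e=sp−y≈77.484280; I≈48.658633, D=e−e_prev≈122.005390; u=5/4·77.484280+3/2·48.658633+3/4·122.005390≈261.347342; next y=4/5·(-80.484280)+3/4·261.347342≈131.623082
n=8: y≈131.623082, sp=-3, e=sp−y≈-134.623082; I≈-85.964450, D=e−e_prev≈-212.107362; u=5/4·(-134.623082)+3/2·(-85.964450)+3/4·(-212.107362)≈-456.306049; next y=4/5·131.623082+3/4·(-456.306049)≈-236.931071
n=9: y≈-236.931071, sp=-3, e=sp−y≈233.931071; I≈147.966621, D=e−e_prev≈368.554153; u=5/4·233.931071+3/2·147.966621+3/4·368.554153≈790.779386; next y=4/5·(-236.931071)+3/4·790.779386≈403.539683

0 -2 -7.000 0.000
1 -2 9.875 -5.250
2 -2 -18.784 3.206
3 -3 27.802 -11.523
4 -3 -50.756 11.633
5 -3 86.040 -28.761
6 -3 -151.602 41.521
7 -3 261.347 -80.484
8 -3 -456.306 131.623
9 -3 790.779 -236.931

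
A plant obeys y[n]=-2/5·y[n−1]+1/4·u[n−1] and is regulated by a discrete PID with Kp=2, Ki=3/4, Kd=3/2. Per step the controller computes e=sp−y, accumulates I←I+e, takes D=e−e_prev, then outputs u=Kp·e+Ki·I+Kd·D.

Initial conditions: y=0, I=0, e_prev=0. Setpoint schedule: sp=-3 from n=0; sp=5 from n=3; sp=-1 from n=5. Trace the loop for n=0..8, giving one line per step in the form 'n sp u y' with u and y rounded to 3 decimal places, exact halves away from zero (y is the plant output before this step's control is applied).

0 -3 -12.750 0.000
1 -3 3.047 -3.188
2 -3 -23.797 2.037
3 5 51.665 -6.764
4 5 -59.852 15.622
5 -1 96.802 -21.212
6 -1 -163.351 32.685
7 -1 260.267 -53.912
8 -1 -427.253 86.631

(exact arithmetic carried between steps; '≈' marks a value shown rounded to 6 d.p. or computed from one; I and e_prev carry over from the previous line; the table rounds u and y to 3 d.p., halves away from zero)
n=0: y=0, sp=-3, e=sp−y=-3; I=-3, D=e−e_prev=-3; u=2·(-3)+3/4·(-3)+3/2·(-3)=-12.75; next y=-2/5·0+1/4·(-12.75)=-3.1875
n=1: y=-3.1875, sp=-3, e=sp−y=0.1875; I=-2.8125, D=e−e_prev=3.1875; u=2·0.1875+3/4·(-2.8125)+3/2·3.1875=3.046875; next y=-2/5·(-3.1875)+1/4·3.046875≈2.036719
n=2: y≈2.036719, sp=-3, e=sp−y≈-5.036719; I≈-7.849219, D=e−e_prev≈-5.224219; u=2·(-5.036719)+3/4·(-7.849219)+3/2·(-5.224219)≈-23.796680; next y=-2/5·2.036719+1/4·(-23.796680)≈-6.763857
n=3: y≈-6.763857, sp=5, e=sp−y≈11.763857; I≈3.914639, D=e−e_prev≈16.800576; u=2·11.763857+3/4·3.914639+3/2·16.800576≈51.664558; next y=-2/5·(-6.763857)+1/4·51.664558≈15.621682
n=4: y≈15.621682, sp=5, e=sp−y≈-10.621682; I≈-6.707044, D=e−e_prev≈-22.385540; u=2·(-10.621682)+3/4·(-6.707044)+3/2·(-22.385540)≈-59.851958; next y=-2/5·15.621682+1/4·(-59.851958)≈-21.211662
n=5: y≈-21.211662, sp=-1, e=sp−y≈20.211662; I≈13.504619, D=e−e_prev≈30.833345; u=2·20.211662+3/4·13.504619+3/2·30.833345≈96.801806; next y=-2/5·(-21.211662)+1/4·96.801806≈32.685117
n=6: y≈32.685117, sp=-1, e=sp−y≈-33.685117; I≈-20.180498, D=e−e_prev≈-53.896779; u=2·(-33.685117)+3/4·(-20.180498)+3/2·(-53.896779)≈-163.350775; next y=-2/5·32.685117+1/4·(-163.350775)≈-53.911740
n=7: y≈-53.911740, sp=-1, e=sp−y≈52.911740; I≈32.731242, D=e−e_prev≈86.596857; u=2·52.911740+3/4·32.731242+3/2·86.596857≈260.267198; next y=-2/5·(-53.911740)+1/4·260.267198≈86.631496
n=8: y≈86.631496, sp=-1, e=sp−y≈-87.631496; I≈-54.900253, D=e−e_prev≈-140.543236; u=2·(-87.631496)+3/4·(-54.900253)+3/2·(-140.543236)≈-427.253035; next y=-2/5·86.631496+1/4·(-427.253035)≈-141.465857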